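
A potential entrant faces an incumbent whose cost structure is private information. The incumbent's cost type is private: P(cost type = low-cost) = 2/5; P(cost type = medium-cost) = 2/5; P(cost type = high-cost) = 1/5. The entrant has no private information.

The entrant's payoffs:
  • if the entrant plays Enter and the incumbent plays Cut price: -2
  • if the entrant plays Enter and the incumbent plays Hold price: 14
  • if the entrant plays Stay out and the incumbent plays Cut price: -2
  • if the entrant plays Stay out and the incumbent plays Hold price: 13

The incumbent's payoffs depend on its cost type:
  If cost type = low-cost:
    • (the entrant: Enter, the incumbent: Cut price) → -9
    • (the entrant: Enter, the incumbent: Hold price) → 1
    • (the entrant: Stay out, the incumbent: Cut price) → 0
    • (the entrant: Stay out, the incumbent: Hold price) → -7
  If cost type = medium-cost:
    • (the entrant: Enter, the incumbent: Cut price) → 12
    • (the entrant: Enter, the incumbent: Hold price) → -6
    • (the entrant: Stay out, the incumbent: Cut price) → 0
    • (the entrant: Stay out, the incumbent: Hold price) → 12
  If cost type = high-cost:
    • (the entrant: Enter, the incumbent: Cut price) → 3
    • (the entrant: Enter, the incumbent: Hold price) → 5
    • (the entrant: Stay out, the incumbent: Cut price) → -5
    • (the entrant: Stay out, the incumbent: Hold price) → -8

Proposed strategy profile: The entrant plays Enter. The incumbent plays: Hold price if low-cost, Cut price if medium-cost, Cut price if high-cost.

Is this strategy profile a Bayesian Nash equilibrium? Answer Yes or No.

A profile is a BNE iff every type of every player is best-responding given beliefs about the other side.
The entrant plays Enter: E[Enter] = 2/5·(14) + 2/5·(-2) + 1/5·(-2) = 22/5; E[Stay out] = 4. Best-responding. ✓
The incumbent (cost type low-cost), facing Enter: Cut price gives -9, Hold price gives 1. Proposed Hold price is best. ✓
The incumbent (cost type medium-cost), facing Enter: Cut price gives 12, Hold price gives -6. Proposed Cut price is best. ✓
The incumbent (cost type high-cost), facing Enter: Cut price gives 3, Hold price gives 5. Proposed Cut price is not best — profitable deviation exists. ✗

No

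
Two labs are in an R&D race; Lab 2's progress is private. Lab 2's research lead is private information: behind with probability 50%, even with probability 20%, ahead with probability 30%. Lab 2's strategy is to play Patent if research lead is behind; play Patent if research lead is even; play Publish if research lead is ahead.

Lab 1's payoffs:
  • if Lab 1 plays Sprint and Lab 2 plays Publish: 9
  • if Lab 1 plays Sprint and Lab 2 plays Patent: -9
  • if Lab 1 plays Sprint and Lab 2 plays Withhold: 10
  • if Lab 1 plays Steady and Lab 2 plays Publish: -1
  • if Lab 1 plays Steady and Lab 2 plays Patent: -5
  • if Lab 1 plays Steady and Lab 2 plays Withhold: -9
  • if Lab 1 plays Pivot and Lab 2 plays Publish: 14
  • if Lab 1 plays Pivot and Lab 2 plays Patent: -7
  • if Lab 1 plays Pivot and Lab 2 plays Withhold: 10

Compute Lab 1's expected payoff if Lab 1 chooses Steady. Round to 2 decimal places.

-3.80

E[Steady] = 0.5·(-5) + 0.2·(-5) + 0.3·(-1) = (-2.5) + (-1) + (-0.3) = -3.8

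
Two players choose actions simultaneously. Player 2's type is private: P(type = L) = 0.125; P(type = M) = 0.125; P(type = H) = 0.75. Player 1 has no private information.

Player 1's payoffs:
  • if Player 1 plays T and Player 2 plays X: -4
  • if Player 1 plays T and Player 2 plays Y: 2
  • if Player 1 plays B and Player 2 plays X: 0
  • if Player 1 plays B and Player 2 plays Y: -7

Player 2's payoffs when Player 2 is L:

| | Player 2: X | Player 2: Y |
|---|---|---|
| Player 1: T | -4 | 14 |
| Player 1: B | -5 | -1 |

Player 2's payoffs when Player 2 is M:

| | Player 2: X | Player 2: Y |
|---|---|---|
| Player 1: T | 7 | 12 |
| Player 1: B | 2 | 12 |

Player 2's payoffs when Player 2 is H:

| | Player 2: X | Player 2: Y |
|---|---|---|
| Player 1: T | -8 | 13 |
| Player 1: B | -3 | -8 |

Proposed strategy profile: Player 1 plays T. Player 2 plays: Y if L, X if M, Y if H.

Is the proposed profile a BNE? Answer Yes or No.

Player 1 plays T: E[T] = 0.125·(2) + 0.125·(-4) + 0.75·(2) = 1.25; E[B] = -6.125. Best-responding. ✓
Player 2 (type L), facing T: X gives -4, Y gives 14. Proposed Y is best. ✓
Player 2 (type M), facing T: X gives 7, Y gives 12. Proposed X is not best — profitable deviation exists. ✗
Player 2 (type H), facing T: X gives -8, Y gives 13. Proposed Y is best. ✓

No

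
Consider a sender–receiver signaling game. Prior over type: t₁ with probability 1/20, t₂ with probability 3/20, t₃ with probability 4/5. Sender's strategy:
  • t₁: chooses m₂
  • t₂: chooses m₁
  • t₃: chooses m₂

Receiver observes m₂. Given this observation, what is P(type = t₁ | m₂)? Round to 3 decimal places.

P(m₂) = (1/20)·1 + (3/20)·0 + (4/5)·1 = 17/20
P(t₁ | m₂) = ((1/20)·1) / (17/20) = (1/20) / (17/20) = 1/17

0.059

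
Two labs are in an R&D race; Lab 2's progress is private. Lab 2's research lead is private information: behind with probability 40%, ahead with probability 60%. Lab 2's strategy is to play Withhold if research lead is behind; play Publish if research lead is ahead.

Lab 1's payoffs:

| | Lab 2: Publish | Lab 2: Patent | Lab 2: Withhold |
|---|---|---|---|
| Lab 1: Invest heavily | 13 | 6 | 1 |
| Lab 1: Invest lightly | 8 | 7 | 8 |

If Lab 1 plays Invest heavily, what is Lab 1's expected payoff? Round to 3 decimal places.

E[Invest heavily] = 0.4·1 + 0.6·13 = 0.4 + 7.8 = 8.2

8.200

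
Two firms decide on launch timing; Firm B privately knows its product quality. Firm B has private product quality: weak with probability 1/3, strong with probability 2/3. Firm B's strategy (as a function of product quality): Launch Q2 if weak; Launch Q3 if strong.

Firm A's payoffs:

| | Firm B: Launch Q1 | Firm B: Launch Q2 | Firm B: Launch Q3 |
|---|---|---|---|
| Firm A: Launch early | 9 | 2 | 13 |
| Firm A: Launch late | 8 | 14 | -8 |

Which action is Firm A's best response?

Launch early

E[Launch early] = 1/3·(2) + 2/3·(13) = 28/3
E[Launch late] = 1/3·(14) + 2/3·(-8) = -2/3
Best response: Launch early (28/3 is the largest).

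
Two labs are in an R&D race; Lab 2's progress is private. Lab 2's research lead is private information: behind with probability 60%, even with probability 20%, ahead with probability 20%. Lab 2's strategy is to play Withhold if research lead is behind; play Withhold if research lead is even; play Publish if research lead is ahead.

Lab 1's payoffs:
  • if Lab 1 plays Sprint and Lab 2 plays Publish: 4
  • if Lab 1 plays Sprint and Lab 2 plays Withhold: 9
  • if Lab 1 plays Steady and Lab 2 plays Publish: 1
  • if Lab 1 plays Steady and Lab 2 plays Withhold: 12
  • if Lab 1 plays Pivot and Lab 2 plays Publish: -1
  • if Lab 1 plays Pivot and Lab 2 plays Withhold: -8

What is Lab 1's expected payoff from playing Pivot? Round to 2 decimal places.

-6.60

Take the expectation over Lab 2's research lead, weighting each type's action by its prior probability.
E[Pivot] = 0.6·(-8) + 0.2·(-8) + 0.2·(-1) = (-4.8) + (-1.6) + (-0.2) = -6.6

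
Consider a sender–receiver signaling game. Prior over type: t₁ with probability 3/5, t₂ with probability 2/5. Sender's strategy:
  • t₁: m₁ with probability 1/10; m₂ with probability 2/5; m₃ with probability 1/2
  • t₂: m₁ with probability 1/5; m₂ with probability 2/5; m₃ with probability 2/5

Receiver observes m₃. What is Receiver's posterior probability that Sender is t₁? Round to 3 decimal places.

Apply Bayes' rule using the sender's strategy as the likelihood.
P(m₃) = (3/5)·(1/2) + (2/5)·(2/5) = 23/50
P(t₁ | m₃) = ((3/5)·(1/2)) / (23/50) = (3/10) / (23/50) = 15/23

0.652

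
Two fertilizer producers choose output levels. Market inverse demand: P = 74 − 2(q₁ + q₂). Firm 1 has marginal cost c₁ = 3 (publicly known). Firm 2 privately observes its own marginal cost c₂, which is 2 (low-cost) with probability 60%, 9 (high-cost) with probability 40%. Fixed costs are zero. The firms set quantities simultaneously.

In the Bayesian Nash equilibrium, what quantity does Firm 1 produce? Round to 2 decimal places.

Type-c best response for Firm 2: q₂(c) = (74 − c)/4 − q₁/2.
Firm 1 maximizes expected profit; its first-order condition is 74 − 4q₁ − 2E[q₂] − 3 = 0.
Substituting E[q₂] and solving: E[c₂] = 4.8, so q₁ = (74 − 2·3 + 4.8)/6 = 12.1333.

12.13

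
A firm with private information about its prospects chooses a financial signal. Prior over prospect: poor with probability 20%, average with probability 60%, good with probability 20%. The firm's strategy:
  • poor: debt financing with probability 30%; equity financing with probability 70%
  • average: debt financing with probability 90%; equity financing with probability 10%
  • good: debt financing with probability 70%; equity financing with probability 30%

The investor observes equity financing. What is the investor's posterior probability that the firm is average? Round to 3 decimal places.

0.231

P(equity financing) = 0.2·0.7 + 0.6·0.1 + 0.2·0.3 = 0.26
P(average | equity financing) = (0.6·0.1) / 0.26 = 0.06 / 0.26 = 0.230769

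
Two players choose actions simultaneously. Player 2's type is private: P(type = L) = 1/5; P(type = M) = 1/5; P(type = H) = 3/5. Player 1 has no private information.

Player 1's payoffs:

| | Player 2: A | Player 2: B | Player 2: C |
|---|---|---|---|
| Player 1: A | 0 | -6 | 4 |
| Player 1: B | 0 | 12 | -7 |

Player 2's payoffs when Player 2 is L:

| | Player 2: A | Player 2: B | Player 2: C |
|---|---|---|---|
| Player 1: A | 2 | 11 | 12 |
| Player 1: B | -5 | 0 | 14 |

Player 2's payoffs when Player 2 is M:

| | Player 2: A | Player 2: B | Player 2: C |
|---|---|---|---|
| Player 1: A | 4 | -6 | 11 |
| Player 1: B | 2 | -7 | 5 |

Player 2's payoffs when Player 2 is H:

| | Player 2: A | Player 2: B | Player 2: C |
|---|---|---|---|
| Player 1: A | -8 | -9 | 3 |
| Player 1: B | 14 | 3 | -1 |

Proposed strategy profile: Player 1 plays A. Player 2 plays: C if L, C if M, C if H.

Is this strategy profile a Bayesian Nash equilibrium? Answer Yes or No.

Yes

A profile is a BNE iff every type of every player is best-responding given beliefs about the other side.
Player 1 plays A: E[A] = 1/5·(4) + 1/5·(4) + 3/5·(4) = 4; E[B] = -7. Best-responding. ✓
Player 2 (type L), facing A: A gives 2, B gives 11, C gives 12. Proposed C is best. ✓
Player 2 (type M), facing A: A gives 4, B gives -6, C gives 11. Proposed C is best. ✓
Player 2 (type H), facing A: A gives -8, B gives -9, C gives 3. Proposed C is best. ✓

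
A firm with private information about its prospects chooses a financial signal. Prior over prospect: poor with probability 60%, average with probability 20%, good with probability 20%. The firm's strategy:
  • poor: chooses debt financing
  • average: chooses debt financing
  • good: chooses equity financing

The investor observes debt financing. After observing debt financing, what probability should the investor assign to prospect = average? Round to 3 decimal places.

0.250

P(debt financing) = 0.6·1 + 0.2·1 + 0.2·0 = 0.8
P(average | debt financing) = (0.2·1) / 0.8 = 0.2 / 0.8 = 0.25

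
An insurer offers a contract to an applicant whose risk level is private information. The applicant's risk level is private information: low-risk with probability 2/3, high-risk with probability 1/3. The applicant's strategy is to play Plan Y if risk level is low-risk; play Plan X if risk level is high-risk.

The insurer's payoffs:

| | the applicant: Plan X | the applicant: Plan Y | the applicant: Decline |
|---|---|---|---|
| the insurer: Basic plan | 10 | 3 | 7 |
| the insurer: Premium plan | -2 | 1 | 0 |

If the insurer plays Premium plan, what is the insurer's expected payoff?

Take the expectation over the applicant's risk level, weighting each type's action by its prior probability.
E[Premium plan] = 2/3·1 + 1/3·(-2) = 2/3 + (-2/3) = 0

0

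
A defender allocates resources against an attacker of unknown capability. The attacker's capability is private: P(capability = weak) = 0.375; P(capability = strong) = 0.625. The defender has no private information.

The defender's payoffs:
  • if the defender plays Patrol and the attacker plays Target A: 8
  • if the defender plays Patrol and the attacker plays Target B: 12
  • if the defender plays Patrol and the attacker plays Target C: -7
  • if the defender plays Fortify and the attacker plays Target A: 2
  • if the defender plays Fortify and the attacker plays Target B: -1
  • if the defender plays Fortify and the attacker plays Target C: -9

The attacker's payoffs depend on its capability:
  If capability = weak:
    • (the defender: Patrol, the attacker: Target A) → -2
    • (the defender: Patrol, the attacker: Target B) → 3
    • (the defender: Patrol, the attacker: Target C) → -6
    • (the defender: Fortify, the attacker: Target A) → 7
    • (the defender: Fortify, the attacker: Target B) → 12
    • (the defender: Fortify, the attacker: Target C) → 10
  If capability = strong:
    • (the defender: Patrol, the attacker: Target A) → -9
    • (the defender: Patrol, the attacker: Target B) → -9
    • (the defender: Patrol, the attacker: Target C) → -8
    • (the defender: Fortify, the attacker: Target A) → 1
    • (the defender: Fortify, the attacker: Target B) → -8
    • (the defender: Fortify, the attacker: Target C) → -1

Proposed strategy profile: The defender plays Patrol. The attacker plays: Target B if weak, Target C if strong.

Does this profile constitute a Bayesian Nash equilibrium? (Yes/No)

Yes

The defender plays Patrol: E[Patrol] = 0.375·(12) + 0.625·(-7) = 0.125; E[Fortify] = -6. Best-responding. ✓
The attacker (capability weak), facing Patrol: Target A gives -2, Target B gives 3, Target C gives -6. Proposed Target B is best. ✓
The attacker (capability strong), facing Patrol: Target A gives -9, Target B gives -9, Target C gives -8. Proposed Target C is best. ✓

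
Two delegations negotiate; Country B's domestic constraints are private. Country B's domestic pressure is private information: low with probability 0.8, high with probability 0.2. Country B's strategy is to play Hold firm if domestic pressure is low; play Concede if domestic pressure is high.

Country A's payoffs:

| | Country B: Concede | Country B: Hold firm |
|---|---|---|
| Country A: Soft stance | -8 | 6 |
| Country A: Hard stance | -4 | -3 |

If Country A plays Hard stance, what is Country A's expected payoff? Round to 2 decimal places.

Take the expectation over Country B's domestic pressure, weighting each type's action by its prior probability.
E[Hard stance] = 0.8·(-3) + 0.2·(-4) = (-2.4) + (-0.8) = -3.2

-3.20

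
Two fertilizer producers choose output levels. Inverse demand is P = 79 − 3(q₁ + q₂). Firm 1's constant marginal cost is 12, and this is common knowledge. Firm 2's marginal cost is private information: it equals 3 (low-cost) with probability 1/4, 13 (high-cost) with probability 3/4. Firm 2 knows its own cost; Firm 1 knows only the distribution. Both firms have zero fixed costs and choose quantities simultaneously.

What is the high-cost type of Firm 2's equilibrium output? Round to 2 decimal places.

Type-c best response for Firm 2: q₂(c) = (79 − c)/6 − q₁/2.
Firm 1 maximizes expected profit; its first-order condition is 79 − 6q₁ − 3E[q₂] − 12 = 0.
Substituting E[q₂] and solving: E[c₂] = 10.5, so q₁ = (79 − 2·12 + 10.5)/9 = 7.27778.
q₂(high-cost) = (79 − 13 − 3·7.27778)/6 = 7.36111.

7.36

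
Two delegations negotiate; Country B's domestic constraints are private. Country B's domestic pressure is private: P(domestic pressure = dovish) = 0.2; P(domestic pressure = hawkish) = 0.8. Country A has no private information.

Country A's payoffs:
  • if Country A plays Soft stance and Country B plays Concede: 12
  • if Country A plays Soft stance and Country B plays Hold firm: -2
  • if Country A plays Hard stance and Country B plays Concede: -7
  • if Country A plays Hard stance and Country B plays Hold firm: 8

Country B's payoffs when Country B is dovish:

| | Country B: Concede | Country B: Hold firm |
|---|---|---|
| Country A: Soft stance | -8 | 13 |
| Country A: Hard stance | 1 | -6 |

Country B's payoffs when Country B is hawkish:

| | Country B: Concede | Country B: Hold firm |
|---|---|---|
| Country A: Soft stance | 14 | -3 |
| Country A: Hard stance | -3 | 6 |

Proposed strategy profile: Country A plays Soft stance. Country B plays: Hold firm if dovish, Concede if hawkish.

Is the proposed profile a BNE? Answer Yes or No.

Yes

Country A plays Soft stance: E[Soft stance] = 0.2·(-2) + 0.8·(12) = 9.2; E[Hard stance] = -4. Best-responding. ✓
Country B (domestic pressure dovish), facing Soft stance: Concede gives -8, Hold firm gives 13. Proposed Hold firm is best. ✓
Country B (domestic pressure hawkish), facing Soft stance: Concede gives 14, Hold firm gives -3. Proposed Concede is best. ✓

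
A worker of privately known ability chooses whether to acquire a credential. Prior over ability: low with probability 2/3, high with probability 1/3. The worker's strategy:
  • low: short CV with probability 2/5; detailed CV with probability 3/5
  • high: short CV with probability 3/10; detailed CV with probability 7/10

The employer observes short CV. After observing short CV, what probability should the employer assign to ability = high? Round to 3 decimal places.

0.273

P(short CV) = (2/3)·(2/5) + (1/3)·(3/10) = 11/30
P(high | short CV) = ((1/3)·(3/10)) / (11/30) = (1/10) / (11/30) = 3/11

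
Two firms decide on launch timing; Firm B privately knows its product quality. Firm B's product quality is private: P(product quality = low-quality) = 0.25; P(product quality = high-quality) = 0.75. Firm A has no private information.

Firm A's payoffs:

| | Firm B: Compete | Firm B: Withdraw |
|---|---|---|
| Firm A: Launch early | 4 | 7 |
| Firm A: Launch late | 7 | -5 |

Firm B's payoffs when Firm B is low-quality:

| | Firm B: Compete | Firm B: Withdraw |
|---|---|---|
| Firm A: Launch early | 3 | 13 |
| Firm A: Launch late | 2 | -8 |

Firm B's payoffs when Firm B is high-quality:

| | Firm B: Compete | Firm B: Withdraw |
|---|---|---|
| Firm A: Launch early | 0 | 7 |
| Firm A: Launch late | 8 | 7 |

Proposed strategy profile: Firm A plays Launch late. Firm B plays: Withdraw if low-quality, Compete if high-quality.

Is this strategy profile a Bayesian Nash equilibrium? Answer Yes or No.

No

Firm A plays Launch late: E[Launch late] = 0.25·(-5) + 0.75·(7) = 4; E[Launch early] = 4.75. Not best-responding. ✗
Firm B (product quality low-quality), facing Launch late: Compete gives 2, Withdraw gives -8. Proposed Withdraw is not best — profitable deviation exists. ✗
Firm B (product quality high-quality), facing Launch late: Compete gives 8, Withdraw gives 7. Proposed Compete is best. ✓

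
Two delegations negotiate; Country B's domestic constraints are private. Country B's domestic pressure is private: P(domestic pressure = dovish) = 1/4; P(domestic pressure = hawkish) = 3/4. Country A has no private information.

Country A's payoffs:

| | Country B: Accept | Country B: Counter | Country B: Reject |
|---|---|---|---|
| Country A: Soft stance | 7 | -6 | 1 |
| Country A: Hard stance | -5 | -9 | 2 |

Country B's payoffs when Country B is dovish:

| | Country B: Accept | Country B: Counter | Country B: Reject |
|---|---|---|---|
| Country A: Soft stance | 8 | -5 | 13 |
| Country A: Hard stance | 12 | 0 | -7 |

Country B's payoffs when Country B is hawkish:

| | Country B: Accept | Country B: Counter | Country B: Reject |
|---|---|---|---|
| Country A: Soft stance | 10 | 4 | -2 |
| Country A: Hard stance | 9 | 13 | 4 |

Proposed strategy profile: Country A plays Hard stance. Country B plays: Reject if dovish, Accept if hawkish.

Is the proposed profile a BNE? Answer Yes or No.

No

Country A plays Hard stance: E[Hard stance] = 1/4·(2) + 3/4·(-5) = -13/4; E[Soft stance] = 11/2. Not best-responding. ✗
Country B (domestic pressure dovish), facing Hard stance: Accept gives 12, Counter gives 0, Reject gives -7. Proposed Reject is not best — profitable deviation exists. ✗
Country B (domestic pressure hawkish), facing Hard stance: Accept gives 9, Counter gives 13, Reject gives 4. Proposed Accept is not best — profitable deviation exists. ✗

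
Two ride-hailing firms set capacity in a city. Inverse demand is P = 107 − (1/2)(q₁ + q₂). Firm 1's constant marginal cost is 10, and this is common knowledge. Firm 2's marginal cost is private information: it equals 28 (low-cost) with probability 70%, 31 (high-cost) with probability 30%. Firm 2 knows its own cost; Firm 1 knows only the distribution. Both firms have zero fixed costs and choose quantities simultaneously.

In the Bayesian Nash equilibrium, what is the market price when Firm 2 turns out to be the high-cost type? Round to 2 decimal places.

49.68

Type-c best response for Firm 2: q₂(c) = (107 − c) − q₁/2.
Firm 1 maximizes expected profit; its first-order condition is 107 − q₁ − (1/2)E[q₂] − 10 = 0.
Substituting E[q₂] and solving: E[c₂] = 28.9, so q₁ = (107 − 2·10 + 28.9)/(3/2) = 77.2667.
q₂(high-cost) = 37.3667, so P = 107 − (1/2)·(77.2667 + 37.3667) = 49.6833.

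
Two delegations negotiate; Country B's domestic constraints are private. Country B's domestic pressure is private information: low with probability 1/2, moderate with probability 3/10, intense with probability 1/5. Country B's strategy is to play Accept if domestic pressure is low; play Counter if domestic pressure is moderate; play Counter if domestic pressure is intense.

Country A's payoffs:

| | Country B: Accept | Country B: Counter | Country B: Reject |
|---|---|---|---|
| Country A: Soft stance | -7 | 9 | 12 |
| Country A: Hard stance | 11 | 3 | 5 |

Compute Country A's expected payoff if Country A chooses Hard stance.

7

E[Hard stance] = 1/2·11 + 3/10·3 + 1/5·3 = 11/2 + 9/10 + 3/5 = 7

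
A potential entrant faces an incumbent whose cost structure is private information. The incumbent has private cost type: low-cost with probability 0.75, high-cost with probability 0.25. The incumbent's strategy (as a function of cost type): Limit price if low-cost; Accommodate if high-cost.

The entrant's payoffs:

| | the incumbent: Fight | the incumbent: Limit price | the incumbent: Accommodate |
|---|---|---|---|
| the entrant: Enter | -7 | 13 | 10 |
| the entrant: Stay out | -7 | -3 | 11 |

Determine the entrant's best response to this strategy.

Compute the entrant's expected payoff for each action, taking the expectation over the incumbent's type.
E[Enter] = 0.75·(13) + 0.25·(10) = 12.25
E[Stay out] = 0.75·(-3) + 0.25·(11) = 0.5
Best response: Enter (12.25 is the largest).

Enter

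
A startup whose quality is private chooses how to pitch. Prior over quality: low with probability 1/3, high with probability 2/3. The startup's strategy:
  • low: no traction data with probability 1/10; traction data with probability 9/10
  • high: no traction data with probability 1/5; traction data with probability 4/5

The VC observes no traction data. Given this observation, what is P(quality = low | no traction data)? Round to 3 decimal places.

0.200

P(no traction data) = (1/3)·(1/10) + (2/3)·(1/5) = 1/6
P(low | no traction data) = ((1/3)·(1/10)) / (1/6) = (1/30) / (1/6) = 1/5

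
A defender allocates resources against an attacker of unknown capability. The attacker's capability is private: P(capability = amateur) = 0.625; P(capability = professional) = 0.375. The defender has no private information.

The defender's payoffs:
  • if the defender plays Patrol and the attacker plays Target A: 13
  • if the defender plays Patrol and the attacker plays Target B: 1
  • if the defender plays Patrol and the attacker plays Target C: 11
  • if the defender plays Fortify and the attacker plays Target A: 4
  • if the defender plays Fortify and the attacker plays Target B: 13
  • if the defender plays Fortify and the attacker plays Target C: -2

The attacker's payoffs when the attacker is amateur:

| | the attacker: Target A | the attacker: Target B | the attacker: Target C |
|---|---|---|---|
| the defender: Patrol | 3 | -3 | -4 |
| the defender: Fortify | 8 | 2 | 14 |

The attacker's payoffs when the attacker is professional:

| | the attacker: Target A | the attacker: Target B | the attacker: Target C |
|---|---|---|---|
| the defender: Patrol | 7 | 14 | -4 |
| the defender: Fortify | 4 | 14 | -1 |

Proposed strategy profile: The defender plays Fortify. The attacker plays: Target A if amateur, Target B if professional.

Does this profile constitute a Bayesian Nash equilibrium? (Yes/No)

No

The defender plays Fortify: E[Fortify] = 0.625·(4) + 0.375·(13) = 7.375; E[Patrol] = 8.5. Not best-responding. ✗
The attacker (capability amateur), facing Fortify: Target A gives 8, Target B gives 2, Target C gives 14. Proposed Target A is not best — profitable deviation exists. ✗
The attacker (capability professional), facing Fortify: Target A gives 4, Target B gives 14, Target C gives -1. Proposed Target B is best. ✓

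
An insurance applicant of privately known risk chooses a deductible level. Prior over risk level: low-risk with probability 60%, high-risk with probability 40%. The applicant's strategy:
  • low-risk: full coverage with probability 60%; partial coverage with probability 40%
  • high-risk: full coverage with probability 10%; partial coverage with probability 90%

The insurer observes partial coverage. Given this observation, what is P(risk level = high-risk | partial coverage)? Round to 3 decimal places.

P(partial coverage) = 0.6·0.4 + 0.4·0.9 = 0.6
P(high-risk | partial coverage) = (0.4·0.9) / 0.6 = 0.36 / 0.6 = 0.6

0.600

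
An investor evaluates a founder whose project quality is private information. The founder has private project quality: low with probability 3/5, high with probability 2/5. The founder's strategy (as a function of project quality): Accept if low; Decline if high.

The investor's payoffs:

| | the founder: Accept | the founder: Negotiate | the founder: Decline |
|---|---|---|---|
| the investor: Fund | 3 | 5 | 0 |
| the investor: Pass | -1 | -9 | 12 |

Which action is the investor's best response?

Compute the investor's expected payoff for each action, taking the expectation over the founder's type.
E[Fund] = 3/5·(3) + 2/5·(0) = 9/5
E[Pass] = 3/5·(-1) + 2/5·(12) = 21/5
Best response: Pass (21/5 is the largest).

Pass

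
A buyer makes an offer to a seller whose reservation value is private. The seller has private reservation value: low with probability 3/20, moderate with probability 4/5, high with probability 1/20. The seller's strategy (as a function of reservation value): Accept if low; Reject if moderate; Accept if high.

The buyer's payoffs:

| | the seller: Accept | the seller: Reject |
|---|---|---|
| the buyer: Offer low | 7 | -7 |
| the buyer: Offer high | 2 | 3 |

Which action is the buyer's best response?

E[Offer low] = 3/20·(7) + 4/5·(-7) + 1/20·(7) = -21/5
E[Offer high] = 3/20·(2) + 4/5·(3) + 1/20·(2) = 14/5
Best response: Offer high (14/5 is the largest).

Offer high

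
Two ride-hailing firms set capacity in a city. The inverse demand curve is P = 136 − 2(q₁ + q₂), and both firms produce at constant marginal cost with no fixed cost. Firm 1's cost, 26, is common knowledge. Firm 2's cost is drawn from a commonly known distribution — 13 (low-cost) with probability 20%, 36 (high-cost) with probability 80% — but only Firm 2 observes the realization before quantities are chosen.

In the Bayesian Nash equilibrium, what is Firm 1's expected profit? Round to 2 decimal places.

739.84

Type-c best response for Firm 2: q₂(c) = (136 − c)/4 − q₁/2.
Firm 1 maximizes expected profit; its first-order condition is 136 − 4q₁ − 2E[q₂] − 26 = 0.
Substituting E[q₂] and solving: E[c₂] = 31.4, so q₁ = (136 − 2·26 + 31.4)/6 = 19.2333.
E[P] = 136 − 2·(q₁ + E[q₂]) = 64.4667; Firm 1's expected profit = (E[P] − 26)·q₁ = (64.4667 − 26)·19.2333 = 739.842.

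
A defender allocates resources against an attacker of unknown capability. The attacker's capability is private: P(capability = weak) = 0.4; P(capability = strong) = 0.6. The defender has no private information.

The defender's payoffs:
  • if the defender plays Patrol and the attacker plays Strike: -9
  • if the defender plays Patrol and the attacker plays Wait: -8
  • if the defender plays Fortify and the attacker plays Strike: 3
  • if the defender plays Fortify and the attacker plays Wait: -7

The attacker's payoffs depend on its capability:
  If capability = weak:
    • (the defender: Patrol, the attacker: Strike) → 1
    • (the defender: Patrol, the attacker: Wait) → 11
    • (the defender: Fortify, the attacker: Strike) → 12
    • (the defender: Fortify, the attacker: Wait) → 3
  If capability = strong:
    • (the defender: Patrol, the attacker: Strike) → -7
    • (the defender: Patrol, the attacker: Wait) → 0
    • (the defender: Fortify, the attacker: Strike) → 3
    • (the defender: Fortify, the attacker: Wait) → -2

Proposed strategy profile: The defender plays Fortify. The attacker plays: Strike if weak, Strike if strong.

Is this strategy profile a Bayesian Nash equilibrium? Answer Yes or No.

Yes

A profile is a BNE iff every type of every player is best-responding given beliefs about the other side.
The defender plays Fortify: E[Fortify] = 0.4·(3) + 0.6·(3) = 3; E[Patrol] = -9. Best-responding. ✓
The attacker (capability weak), facing Fortify: Strike gives 12, Wait gives 3. Proposed Strike is best. ✓
The attacker (capability strong), facing Fortify: Strike gives 3, Wait gives -2. Proposed Strike is best. ✓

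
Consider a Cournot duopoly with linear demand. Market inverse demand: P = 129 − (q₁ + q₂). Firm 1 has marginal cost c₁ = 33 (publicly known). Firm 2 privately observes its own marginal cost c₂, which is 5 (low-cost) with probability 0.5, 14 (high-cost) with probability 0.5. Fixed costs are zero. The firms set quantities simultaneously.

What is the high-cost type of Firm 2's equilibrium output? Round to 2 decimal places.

Type-c best response for Firm 2: q₂(c) = (129 − c)/2 − q₁/2.
Firm 1 maximizes expected profit; its first-order condition is 129 − 2q₁ − E[q₂] − 33 = 0.
Substituting E[q₂] and solving: E[c₂] = 9.5, so q₁ = (129 − 2·33 + 9.5)/3 = 24.1667.
q₂(high-cost) = (129 − 14 − 24.1667)/2 = 45.4167.

45.42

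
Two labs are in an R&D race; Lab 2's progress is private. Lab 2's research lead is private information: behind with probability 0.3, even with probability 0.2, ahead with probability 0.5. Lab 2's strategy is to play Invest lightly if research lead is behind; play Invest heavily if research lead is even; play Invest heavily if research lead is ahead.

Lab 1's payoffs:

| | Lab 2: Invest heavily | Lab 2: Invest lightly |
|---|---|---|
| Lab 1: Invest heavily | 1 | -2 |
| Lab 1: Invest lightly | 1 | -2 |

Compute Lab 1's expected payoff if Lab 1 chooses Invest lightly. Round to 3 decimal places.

E[Invest lightly] = 0.3·(-2) + 0.2·1 + 0.5·1 = (-0.6) + 0.2 + 0.5 = 0.1

0.100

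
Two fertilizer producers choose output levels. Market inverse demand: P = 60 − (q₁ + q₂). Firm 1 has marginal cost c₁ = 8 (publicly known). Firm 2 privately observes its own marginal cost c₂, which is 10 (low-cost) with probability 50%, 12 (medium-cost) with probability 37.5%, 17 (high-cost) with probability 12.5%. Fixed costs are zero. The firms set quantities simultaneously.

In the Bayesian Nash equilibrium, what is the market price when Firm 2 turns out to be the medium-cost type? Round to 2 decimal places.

26.73

Firm 2 with cost c maximizes (60 − (q₁+q₂) − c)·q₂, giving q₂(c) = (60 − c − q₁)/2.
E[c₂] = 0.5·10 + 0.375·12 + 0.125·17 = 11.625
Firm 1's FOC against E[q₂] yields q₁ = (60 − 2·8 + E[c₂])/3 = (60 − 16 + 11.625)/3 = 18.5417.
q₂(medium-cost) = 14.7292, so P = 60 − (18.5417 + 14.7292) = 26.7292.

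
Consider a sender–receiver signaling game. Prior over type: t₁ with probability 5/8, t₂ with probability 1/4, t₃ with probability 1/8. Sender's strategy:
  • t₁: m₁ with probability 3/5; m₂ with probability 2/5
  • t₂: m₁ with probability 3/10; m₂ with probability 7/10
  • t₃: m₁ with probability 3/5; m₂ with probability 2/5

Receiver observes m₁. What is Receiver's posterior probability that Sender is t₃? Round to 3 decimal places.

0.143

Apply Bayes' rule using the sender's strategy as the likelihood.
P(m₁) = (5/8)·(3/5) + (1/4)·(3/10) + (1/8)·(3/5) = 21/40
P(t₃ | m₁) = ((1/8)·(3/5)) / (21/40) = (3/40) / (21/40) = 1/7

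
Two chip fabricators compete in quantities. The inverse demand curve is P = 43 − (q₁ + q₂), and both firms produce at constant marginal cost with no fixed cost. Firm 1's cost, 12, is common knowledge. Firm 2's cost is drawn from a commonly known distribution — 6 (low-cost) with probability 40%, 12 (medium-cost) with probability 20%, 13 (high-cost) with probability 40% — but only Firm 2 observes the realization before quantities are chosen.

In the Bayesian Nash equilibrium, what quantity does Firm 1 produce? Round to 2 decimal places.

Firm 2 with cost c maximizes (43 − (q₁+q₂) − c)·q₂, giving q₂(c) = (43 − c − q₁)/2.
E[c₂] = 0.4·6 + 0.2·12 + 0.4·13 = 10
Firm 1's FOC against E[q₂] yields q₁ = (43 − 2·12 + E[c₂])/3 = (43 − 24 + 10)/3 = 9.66667.

9.67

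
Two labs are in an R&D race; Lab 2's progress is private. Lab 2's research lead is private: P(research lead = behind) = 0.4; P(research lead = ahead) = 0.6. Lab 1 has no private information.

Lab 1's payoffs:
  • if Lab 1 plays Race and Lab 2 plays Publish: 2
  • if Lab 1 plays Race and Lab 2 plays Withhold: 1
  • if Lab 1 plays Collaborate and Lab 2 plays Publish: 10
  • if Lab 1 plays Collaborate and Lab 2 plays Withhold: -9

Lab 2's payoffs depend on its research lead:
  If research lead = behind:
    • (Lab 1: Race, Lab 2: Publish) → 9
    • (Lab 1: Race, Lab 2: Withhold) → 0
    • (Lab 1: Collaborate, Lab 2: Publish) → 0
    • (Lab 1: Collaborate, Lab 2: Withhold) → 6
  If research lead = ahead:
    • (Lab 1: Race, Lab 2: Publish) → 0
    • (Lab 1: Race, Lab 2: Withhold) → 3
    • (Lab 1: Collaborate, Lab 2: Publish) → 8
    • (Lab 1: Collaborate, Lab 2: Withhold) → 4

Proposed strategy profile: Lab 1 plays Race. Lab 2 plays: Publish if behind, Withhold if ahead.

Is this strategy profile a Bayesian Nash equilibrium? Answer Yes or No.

Yes

A profile is a BNE iff every type of every player is best-responding given beliefs about the other side.
Lab 1 plays Race: E[Race] = 0.4·(2) + 0.6·(1) = 1.4; E[Collaborate] = -1.4. Best-responding. ✓
Lab 2 (research lead behind), facing Race: Publish gives 9, Withhold gives 0. Proposed Publish is best. ✓
Lab 2 (research lead ahead), facing Race: Publish gives 0, Withhold gives 3. Proposed Withhold is best. ✓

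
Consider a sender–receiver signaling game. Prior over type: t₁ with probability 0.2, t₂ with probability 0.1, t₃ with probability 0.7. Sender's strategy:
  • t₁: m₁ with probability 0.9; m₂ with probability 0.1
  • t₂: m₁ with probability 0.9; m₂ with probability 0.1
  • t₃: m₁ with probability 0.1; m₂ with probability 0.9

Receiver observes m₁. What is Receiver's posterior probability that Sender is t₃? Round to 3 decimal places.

Apply Bayes' rule using the sender's strategy as the likelihood.
P(m₁) = 0.2·0.9 + 0.1·0.9 + 0.7·0.1 = 0.34
P(t₃ | m₁) = (0.7·0.1) / 0.34 = 0.07 / 0.34 = 0.205882

0.206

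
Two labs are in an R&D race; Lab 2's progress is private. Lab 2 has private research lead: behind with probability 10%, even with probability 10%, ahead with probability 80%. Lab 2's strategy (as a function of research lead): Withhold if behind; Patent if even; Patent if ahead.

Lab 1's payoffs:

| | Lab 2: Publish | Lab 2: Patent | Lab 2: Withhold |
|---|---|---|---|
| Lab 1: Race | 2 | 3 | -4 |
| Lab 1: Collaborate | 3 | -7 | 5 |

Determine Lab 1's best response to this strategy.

Race

E[Race] = 0.1·(-4) + 0.1·(3) + 0.8·(3) = 2.3
E[Collaborate] = 0.1·(5) + 0.1·(-7) + 0.8·(-7) = -5.8
Best response: Race (2.3 is the largest).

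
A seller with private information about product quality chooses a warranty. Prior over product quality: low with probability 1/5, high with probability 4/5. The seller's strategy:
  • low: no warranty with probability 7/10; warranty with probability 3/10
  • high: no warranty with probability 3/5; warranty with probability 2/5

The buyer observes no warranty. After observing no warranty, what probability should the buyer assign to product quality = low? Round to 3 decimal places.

0.226

Apply Bayes' rule using the sender's strategy as the likelihood.
P(no warranty) = (1/5)·(7/10) + (4/5)·(3/5) = 31/50
P(low | no warranty) = ((1/5)·(7/10)) / (31/50) = (7/50) / (31/50) = 7/31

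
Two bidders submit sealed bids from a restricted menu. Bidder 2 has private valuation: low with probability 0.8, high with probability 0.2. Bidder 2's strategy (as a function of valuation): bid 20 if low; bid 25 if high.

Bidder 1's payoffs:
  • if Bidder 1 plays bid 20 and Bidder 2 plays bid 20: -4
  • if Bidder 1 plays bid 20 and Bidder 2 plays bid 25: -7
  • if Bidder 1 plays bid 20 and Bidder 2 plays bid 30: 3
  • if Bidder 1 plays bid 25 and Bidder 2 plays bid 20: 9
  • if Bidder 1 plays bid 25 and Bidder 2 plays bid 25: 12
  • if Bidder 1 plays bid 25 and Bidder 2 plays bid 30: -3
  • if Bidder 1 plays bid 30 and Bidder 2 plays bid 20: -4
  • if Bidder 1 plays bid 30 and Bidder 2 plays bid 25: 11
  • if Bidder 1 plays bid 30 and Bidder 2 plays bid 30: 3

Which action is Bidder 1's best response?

bid 25

Compute Bidder 1's expected payoff for each action, taking the expectation over Bidder 2's type.
E[bid 20] = 0.8·(-4) + 0.2·(-7) = -4.6
E[bid 25] = 0.8·(9) + 0.2·(12) = 9.6
E[bid 30] = 0.8·(-4) + 0.2·(11) = -1
Best response: bid 25 (9.6 is the largest).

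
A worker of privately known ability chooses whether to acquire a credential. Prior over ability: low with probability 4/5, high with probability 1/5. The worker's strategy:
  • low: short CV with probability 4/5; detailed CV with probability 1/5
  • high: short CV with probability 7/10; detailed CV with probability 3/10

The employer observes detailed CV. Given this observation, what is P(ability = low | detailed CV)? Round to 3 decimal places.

P(detailed CV) = (4/5)·(1/5) + (1/5)·(3/10) = 11/50
P(low | detailed CV) = ((4/5)·(1/5)) / (11/50) = (4/25) / (11/50) = 8/11

0.727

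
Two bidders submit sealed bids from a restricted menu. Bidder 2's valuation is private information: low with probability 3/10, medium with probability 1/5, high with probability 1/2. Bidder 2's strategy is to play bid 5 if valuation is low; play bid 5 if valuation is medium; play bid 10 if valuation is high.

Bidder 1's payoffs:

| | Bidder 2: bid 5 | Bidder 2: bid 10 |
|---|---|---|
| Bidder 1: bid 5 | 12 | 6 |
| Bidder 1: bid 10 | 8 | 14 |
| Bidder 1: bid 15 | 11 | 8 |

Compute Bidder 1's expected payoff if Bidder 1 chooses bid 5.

9

Take the expectation over Bidder 2's valuation, weighting each type's action by its prior probability.
E[bid 5] = 3/10·12 + 1/5·12 + 1/2·6 = 18/5 + 12/5 + 3 = 9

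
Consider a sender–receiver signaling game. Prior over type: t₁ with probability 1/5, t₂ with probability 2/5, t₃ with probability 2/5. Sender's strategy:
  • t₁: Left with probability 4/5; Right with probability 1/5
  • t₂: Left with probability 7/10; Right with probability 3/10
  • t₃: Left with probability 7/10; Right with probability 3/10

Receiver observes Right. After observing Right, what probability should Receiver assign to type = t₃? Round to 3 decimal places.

0.429

P(Right) = (1/5)·(1/5) + (2/5)·(3/10) + (2/5)·(3/10) = 7/25
P(t₃ | Right) = ((2/5)·(3/10)) / (7/25) = (3/25) / (7/25) = 3/7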